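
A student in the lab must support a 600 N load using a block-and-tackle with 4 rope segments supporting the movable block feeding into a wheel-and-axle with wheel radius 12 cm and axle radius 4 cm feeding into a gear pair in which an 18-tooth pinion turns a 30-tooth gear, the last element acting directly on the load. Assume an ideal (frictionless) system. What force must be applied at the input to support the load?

30 N

Block-and-tackle MA = number of supporting rope parts = 4.
Wheel-and-axle MA = R/r = 12/4 = 3.
Gear pair MA = 30/18 = 1.6667.
Combined ideal MA = 4 × 3 × 1.6667 = 20.
Effort = load / MA = 600 / 20 = 30 N.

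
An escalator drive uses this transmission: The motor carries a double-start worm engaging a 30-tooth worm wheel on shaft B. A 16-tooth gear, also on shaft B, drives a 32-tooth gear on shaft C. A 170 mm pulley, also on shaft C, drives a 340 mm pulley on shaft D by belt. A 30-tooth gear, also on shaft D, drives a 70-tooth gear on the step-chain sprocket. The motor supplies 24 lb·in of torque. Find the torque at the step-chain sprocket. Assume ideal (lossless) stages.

3360 lb·in

After the worm (30/2): 24 × 15 = 360 lb·in
After the gear mesh (32/16): 360 × 2 = 720 lb·in
After the belt (340/170): 720 × 2 = 1440 lb·in
After the gear mesh (70/30): 1440 × 2.3333 = 3360 lb·in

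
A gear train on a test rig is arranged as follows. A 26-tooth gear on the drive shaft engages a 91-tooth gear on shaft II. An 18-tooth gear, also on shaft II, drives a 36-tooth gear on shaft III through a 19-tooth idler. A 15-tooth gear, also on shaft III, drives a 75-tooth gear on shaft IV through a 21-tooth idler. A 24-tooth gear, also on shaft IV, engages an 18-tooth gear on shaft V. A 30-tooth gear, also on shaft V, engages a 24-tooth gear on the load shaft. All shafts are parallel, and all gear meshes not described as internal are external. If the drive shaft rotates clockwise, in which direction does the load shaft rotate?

counterclockwise

the drive shaft → shaft II: external mesh, 1 reversal → CCW.
shaft II → shaft III: driver → idler → driven is 2 external meshes, 2 reversals → CCW.
shaft III → shaft IV: driver → idler → driven is 2 external meshes, 2 reversals → CCW.
shaft IV → shaft V: external mesh, 1 reversal → CW.
shaft V → the load shaft: external mesh, 1 reversal → CCW.
7 reversals in total — an odd number — so the load shaft turns opposite to the drive shaft.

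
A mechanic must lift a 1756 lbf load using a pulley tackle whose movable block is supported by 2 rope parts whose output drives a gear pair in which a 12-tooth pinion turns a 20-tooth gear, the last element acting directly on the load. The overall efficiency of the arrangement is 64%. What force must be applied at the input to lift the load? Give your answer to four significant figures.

823.1 lbf

Block-and-tackle MA = number of supporting rope parts = 2.
Gear pair MA = 20/12 = 1.6667.
Combined ideal MA = 2 × 1.6667 = 3.3333.
Actual MA = 3.3333 × 0.64 = 2.1333.
Effort = load / actual MA = 1756 / 2.1333 = 823.12 lbf.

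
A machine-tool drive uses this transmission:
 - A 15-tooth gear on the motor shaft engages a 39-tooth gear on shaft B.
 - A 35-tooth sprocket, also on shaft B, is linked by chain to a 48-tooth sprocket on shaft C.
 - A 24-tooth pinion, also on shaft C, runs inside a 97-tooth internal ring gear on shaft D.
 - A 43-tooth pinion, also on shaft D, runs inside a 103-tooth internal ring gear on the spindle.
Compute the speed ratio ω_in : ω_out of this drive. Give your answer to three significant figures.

34.5

Each stage contributes driven/driver: gear mesh 39/15 = 2.6, chain 48/35 = 1.3714, internal gear 97/24 = 4.0417, internal gear 103/43 = 2.3953.
Overall: 2.6 × 1.3714 × 4.0417 × 2.3953 = 34.52.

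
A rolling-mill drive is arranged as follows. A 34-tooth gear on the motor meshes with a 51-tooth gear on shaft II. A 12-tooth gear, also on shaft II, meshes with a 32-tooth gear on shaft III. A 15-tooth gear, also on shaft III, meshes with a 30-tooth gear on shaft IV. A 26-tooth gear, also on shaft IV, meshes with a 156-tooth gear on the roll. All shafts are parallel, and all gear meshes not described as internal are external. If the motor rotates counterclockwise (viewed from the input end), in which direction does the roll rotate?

counterclockwise

the motor → shaft II: external mesh, 1 reversal → CW.
shaft II → shaft III: external mesh, 1 reversal → CCW.
shaft III → shaft IV: external mesh, 1 reversal → CW.
shaft IV → the roll: external mesh, 1 reversal → CCW.
4 reversals in total — an even number — so the roll turns the same way as the motor.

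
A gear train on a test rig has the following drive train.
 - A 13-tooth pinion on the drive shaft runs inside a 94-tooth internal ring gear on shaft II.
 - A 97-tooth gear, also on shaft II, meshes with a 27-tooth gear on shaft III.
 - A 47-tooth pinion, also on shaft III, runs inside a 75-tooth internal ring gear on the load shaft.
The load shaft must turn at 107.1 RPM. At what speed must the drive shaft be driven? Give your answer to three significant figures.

344 RPM

Overall ratio R = 7.2308 × 0.27835 × 1.5957 = 3.2117.
Required input speed = output speed × R = 107.1 × 3.2117 = 343.98 RPM.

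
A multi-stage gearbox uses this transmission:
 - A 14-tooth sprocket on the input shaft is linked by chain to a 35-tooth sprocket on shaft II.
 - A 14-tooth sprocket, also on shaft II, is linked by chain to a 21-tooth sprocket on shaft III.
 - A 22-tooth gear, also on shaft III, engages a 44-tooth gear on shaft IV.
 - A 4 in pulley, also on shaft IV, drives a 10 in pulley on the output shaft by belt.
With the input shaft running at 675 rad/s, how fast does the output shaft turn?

36 rad/s

Chain: ratio = 35/14 = 2.5, so shaft II turns at 675 / 2.5 = 270 rad/s.
Chain: ratio = 21/14 = 1.5, so shaft III turns at 270 / 1.5 = 180 rad/s.
Gear mesh: ratio = 44/22 = 2, so shaft IV turns at 180 / 2 = 90 rad/s.
Belt: ratio = 10/4 = 2.5, so the output shaft turns at 90 / 2.5 = 36 rad/s.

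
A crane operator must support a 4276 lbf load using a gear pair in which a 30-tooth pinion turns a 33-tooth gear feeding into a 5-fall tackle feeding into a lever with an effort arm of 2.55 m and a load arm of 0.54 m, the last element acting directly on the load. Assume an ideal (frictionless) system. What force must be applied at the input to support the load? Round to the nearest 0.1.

164.6 lbf

Gear pair MA = 33/30 = 1.1.
Block-and-tackle MA = number of supporting rope parts = 5.
Lever MA = effort arm / load arm = 2.55/0.54 = 4.7222.
Combined ideal MA = 1.1 × 5 × 4.7222 = 25.972.
Effort = load / MA = 4276 / 25.972 = 164.64 lbf.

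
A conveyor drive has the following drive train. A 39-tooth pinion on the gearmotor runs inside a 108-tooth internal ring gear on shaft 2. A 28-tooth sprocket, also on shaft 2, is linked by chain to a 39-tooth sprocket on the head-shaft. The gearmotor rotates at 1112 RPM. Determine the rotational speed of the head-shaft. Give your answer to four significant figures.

the gearmotor → shaft 2 (internal gear, 108/39): 1112 ÷ 2.7692 = 401.56 RPM
shaft 2 → the head-shaft (chain, 39/28): 401.56 ÷ 1.3929 = 288.3 RPM

288.3 RPM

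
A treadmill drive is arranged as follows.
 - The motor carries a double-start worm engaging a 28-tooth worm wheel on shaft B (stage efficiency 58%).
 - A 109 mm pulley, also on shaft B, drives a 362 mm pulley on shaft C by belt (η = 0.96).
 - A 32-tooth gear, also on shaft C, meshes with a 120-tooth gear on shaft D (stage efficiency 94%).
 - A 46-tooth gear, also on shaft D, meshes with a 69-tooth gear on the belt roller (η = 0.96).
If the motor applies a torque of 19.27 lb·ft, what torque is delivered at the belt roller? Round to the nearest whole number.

2532 lb·ft

Worm: ratio = 28/2 = 14; torque at shaft B = 19.27 × 14 × 0.58 = 156.47 lb·ft.
Belt: ratio = 362/109 = 3.3211; torque at shaft C = 156.47 × 3.3211 × 0.96 = 498.87 lb·ft.
Gear mesh: ratio = 120/32 = 3.75; torque at shaft D = 498.87 × 3.75 × 0.94 = 1758.5 lb·ft.
Gear mesh: ratio = 69/46 = 1.5; torque at the belt roller = 1758.5 × 1.5 × 0.96 = 2532.3 lb·ft.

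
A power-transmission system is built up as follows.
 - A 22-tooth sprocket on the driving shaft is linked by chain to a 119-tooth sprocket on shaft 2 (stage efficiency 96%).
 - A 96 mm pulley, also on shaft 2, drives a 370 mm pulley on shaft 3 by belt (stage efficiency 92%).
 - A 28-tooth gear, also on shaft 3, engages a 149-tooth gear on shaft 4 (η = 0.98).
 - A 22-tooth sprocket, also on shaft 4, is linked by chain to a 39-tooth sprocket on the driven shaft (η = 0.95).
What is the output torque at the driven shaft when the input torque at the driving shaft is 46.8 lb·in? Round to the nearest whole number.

chain 119/22 = 5.4091 → τ = 46.8·5.4091·0.96 = 243.02 lb·in
belt 370/96 = 3.8542 → τ = 243.02·3.8542·0.92 = 861.71 lb·in
gear mesh 149/28 = 5.3214 → τ = 861.71·5.3214·0.98 = 4493.8 lb·in
chain 39/22 = 1.7727 → τ = 4493.8·1.7727·0.95 = 7568 lb·in

7568 lb·in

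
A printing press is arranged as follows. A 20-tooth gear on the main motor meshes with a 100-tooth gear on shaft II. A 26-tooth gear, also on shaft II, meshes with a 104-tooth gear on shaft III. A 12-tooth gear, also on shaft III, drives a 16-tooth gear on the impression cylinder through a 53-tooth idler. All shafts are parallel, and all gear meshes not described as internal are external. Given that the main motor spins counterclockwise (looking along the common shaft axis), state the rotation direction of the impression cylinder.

the main motor → shaft II: external mesh, 1 reversal → CW.
shaft II → shaft III: external mesh, 1 reversal → CCW.
shaft III → the impression cylinder: driver → idler → driven is 2 external meshes, 2 reversals → CCW.
4 reversals in total — an even number — so the impression cylinder turns the same way as the main motor.

counterclockwise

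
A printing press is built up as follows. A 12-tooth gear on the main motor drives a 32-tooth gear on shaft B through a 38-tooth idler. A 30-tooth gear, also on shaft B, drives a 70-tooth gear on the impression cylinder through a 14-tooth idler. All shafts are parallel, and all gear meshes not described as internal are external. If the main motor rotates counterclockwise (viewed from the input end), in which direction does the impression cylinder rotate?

counterclockwise

the main motor → shaft B: driver → idler → driven is 2 external meshes, 2 reversals → CCW.
shaft B → the impression cylinder: driver → idler → driven is 2 external meshes, 2 reversals → CCW.
4 reversals in total — an even number — so the impression cylinder turns the same way as the main motor.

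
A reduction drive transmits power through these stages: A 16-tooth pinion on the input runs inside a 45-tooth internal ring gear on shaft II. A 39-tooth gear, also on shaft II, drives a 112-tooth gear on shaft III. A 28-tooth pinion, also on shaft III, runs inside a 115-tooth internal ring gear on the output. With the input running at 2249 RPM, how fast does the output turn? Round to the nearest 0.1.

67.8 RPM

internal gear 45/16 = 2.8125 → 2249/2.8125 = 799.64 RPM
gear mesh 112/39 = 2.8718 → 799.64/2.8718 = 278.45 RPM
internal gear 115/28 = 4.1071 → 278.45/4.1071 = 67.796 RPM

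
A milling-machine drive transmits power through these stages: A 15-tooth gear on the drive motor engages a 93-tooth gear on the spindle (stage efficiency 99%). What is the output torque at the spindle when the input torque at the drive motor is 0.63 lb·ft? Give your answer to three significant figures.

3.87 lb·ft

After the gear mesh (93/15): 0.63 × 6.2 × 0.99 = 3.8669 lb·ft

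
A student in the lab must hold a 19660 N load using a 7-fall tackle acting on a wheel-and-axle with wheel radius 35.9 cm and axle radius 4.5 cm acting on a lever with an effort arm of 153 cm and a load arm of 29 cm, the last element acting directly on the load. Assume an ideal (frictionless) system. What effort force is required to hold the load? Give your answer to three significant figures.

Block-and-tackle MA = number of supporting rope parts = 7.
Wheel-and-axle MA = R/r = 35.9/4.5 = 7.9778.
Lever MA = effort arm / load arm = 153/29 = 5.2759.
Combined ideal MA = 7 × 7.9778 × 5.2759 = 294.63.
Effort = load / MA = 19660 / 294.63 = 66.728 N.

66.7 N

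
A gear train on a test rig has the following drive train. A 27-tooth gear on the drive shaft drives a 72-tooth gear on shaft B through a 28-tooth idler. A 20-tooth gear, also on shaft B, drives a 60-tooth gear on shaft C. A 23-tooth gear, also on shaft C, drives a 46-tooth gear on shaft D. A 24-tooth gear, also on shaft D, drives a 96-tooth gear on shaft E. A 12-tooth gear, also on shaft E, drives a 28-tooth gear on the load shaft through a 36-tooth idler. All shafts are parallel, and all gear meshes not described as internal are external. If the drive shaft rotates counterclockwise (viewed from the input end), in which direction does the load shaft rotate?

clockwise

the drive shaft → shaft B: driver → idler → driven is 2 external meshes, 2 reversals → CCW.
shaft B → shaft C: external mesh, 1 reversal → CW.
shaft C → shaft D: external mesh, 1 reversal → CCW.
shaft D → shaft E: external mesh, 1 reversal → CW.
shaft E → the load shaft: driver → idler → driven is 2 external meshes, 2 reversals → CW.
7 reversals in total — an odd number — so the load shaft turns opposite to the drive shaft.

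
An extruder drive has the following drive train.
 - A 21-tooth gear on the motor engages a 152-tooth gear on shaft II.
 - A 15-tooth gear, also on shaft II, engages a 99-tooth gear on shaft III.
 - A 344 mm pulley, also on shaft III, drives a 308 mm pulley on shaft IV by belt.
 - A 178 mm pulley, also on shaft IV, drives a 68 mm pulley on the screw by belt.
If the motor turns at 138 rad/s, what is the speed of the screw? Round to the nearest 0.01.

Gear mesh: ratio = 152/21 = 7.2381, so shaft II turns at 138 / 7.2381 = 19.066 rad/s.
Gear mesh: ratio = 99/15 = 6.6, so shaft III turns at 19.066 / 6.6 = 2.8888 rad/s.
Belt: ratio = 308/344 = 0.89535, so shaft IV turns at 2.8888 / 0.89535 = 3.2264 rad/s.
Belt: ratio = 68/178 = 0.38202, so the screw turns at 3.2264 / 0.38202 = 8.4456 rad/s.

8.45 rad/s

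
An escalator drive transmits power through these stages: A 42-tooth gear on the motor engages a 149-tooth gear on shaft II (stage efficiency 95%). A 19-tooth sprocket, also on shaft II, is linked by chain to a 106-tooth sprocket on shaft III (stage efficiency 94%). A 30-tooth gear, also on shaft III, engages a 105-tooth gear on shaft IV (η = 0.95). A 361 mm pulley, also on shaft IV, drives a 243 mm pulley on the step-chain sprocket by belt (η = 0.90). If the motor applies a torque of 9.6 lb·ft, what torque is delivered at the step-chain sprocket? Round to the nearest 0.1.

341.8 lb·ft

gear mesh 149/42 = 3.5476 → τ = 9.6·3.5476·0.95 = 32.354 lb·ft
chain 106/19 = 5.5789 → τ = 32.354·5.5789·0.94 = 169.67 lb·ft
gear mesh 105/30 = 3.5 → τ = 169.67·3.5·0.95 = 564.16 lb·ft
belt 243/361 = 0.67313 → τ = 564.16·0.67313·0.90 = 341.78 lb·ft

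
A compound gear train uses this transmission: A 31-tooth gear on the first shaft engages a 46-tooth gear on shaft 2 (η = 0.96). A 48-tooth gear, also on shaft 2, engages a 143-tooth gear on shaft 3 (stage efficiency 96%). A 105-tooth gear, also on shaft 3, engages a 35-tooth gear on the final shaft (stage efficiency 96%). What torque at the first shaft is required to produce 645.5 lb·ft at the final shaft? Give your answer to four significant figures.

495.1 lb·ft

Overall ratio R = 1.4839 × 2.9792 × 0.33333 = 1.4736; overall efficiency η = 0.96 × 0.96 × 0.96 = 0.8847.
Input torque = output torque / (R × η) = 645.5 / (1.4736 × 0.8847) = 495.12 lb·ft.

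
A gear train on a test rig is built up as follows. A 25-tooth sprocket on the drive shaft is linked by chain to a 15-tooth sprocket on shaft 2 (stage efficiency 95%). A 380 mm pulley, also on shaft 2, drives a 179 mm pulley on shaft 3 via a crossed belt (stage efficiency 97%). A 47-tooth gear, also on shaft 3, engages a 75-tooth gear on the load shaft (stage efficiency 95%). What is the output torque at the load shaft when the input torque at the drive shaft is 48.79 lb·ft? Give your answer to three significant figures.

Chain: ratio = 15/25 = 0.6; torque at shaft 2 = 48.79 × 0.6 × 0.95 = 27.81 lb·ft.
Belt: ratio = 179/380 = 0.47105; torque at shaft 3 = 27.81 × 0.47105 × 0.97 = 12.707 lb·ft.
Gear mesh: ratio = 75/47 = 1.5957; torque at the load shaft = 12.707 × 1.5957 × 0.95 = 19.263 lb·ft.

19.3 lb·ft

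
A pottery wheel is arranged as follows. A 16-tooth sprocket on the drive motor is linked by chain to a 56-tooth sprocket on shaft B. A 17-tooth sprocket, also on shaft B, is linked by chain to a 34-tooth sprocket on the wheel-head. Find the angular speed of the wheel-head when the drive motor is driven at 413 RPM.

59 RPM

the drive motor → shaft B (chain, 56/16): 413 ÷ 3.5 = 118 RPM
shaft B → the wheel-head (chain, 34/17): 118 ÷ 2 = 59 RPM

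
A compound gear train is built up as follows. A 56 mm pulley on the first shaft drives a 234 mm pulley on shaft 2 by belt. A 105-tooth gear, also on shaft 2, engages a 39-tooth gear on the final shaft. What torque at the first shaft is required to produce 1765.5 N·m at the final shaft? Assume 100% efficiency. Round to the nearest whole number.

1138 N·m

Overall ratio R = 4.1786 × 0.37143 = 1.552.
Input torque = output torque / R = 1765.5 / 1.552 = 1137.5 N·m.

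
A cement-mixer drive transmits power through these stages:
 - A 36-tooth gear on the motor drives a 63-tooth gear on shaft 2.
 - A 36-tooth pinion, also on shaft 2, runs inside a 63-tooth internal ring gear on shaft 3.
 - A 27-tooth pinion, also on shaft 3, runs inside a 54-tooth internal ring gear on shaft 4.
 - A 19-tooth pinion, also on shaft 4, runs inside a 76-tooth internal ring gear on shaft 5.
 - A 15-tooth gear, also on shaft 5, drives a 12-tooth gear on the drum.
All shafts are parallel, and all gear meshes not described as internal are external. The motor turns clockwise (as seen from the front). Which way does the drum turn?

clockwise

the motor → shaft 2: external mesh, 1 reversal → CCW.
shaft 2 → shaft 3: internal mesh, same direction → CCW.
shaft 3 → shaft 4: internal mesh, same direction → CCW.
shaft 4 → shaft 5: internal mesh, same direction → CCW.
shaft 5 → the drum: external mesh, 1 reversal → CW.
2 reversals in total — an even number — so the drum turns the same way as the motor.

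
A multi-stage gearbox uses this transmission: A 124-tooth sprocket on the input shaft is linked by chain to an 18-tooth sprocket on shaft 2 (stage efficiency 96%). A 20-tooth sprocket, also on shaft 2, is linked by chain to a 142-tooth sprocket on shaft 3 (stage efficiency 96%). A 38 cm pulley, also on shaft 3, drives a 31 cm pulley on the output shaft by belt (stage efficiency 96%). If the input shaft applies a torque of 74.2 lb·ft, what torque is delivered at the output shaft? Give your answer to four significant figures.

55.20 lb·ft

After the chain (18/124): 74.2 × 0.14516 × 0.96 = 10.34 lb·ft
After the chain (142/20): 10.34 × 7.1 × 0.96 = 70.478 lb·ft
After the belt (31/38): 70.478 × 0.81579 × 0.96 = 55.196 lb·ft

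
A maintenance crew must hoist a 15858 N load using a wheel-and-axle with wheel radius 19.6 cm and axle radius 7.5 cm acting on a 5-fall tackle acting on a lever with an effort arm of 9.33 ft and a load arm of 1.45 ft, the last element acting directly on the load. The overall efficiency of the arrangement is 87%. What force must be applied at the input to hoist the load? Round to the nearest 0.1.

Wheel-and-axle MA = R/r = 19.6/7.5 = 2.6133.
Block-and-tackle MA = number of supporting rope parts = 5.
Lever MA = effort arm / load arm = 9.33/1.45 = 6.4345.
Combined ideal MA = 2.6133 × 5 × 6.4345 = 84.077.
Actual MA = 84.077 × 0.87 = 73.147.
Effort = load / actual MA = 15858 / 73.147 = 216.8 N.

216.8 N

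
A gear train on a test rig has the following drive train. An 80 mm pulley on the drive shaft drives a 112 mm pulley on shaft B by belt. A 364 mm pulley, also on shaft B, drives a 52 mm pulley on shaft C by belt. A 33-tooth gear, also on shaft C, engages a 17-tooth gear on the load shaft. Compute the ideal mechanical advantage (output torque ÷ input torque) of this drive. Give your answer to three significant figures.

0.103

Each stage contributes driven/driver: belt 112/80 = 1.4, belt 52/364 = 0.14286, gear mesh 17/33 = 0.51515.
Overall: 1.4 × 0.14286 × 0.51515 = 0.10303.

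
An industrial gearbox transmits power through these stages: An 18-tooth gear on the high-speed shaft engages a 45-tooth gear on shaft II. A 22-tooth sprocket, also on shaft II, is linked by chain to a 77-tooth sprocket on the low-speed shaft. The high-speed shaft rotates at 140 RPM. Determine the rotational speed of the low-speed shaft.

16 RPM

the high-speed shaft → shaft II (gear mesh, 45/18): 140 ÷ 2.5 = 56 RPM
shaft II → the low-speed shaft (chain, 77/22): 56 ÷ 3.5 = 16 RPM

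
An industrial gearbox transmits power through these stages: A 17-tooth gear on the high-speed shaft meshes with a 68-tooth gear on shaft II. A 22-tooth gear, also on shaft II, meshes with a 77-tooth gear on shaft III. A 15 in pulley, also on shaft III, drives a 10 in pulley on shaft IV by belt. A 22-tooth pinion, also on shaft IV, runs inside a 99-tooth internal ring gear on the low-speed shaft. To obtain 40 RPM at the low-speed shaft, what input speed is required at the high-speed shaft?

1680 RPM

Overall ratio R = 4 × 3.5 × 0.66667 × 4.5 = 42.
Required input speed = output speed × R = 40 × 42 = 1680 RPM.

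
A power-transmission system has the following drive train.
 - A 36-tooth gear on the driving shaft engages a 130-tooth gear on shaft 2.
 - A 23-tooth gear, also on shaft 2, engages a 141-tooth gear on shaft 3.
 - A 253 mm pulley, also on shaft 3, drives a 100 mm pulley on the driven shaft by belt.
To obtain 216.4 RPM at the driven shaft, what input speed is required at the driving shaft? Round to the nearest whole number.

1894 RPM

Overall ratio R = 3.6111 × 6.1304 × 0.39526 = 8.7501.
Required input speed = output speed × R = 216.4 × 8.7501 = 1893.5 RPM.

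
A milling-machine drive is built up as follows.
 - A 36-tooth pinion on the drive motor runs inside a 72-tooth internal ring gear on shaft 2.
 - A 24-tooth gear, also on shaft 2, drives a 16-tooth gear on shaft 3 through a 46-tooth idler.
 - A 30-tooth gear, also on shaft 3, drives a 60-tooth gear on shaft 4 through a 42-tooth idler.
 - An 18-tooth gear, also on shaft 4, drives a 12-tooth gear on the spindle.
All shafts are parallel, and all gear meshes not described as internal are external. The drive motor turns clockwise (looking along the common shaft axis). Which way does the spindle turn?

the drive motor → shaft 2: internal mesh, same direction → CW.
shaft 2 → shaft 3: driver → idler → driven is 2 external meshes, 2 reversals → CW.
shaft 3 → shaft 4: driver → idler → driven is 2 external meshes, 2 reversals → CW.
shaft 4 → the spindle: external mesh, 1 reversal → CCW.
5 reversals in total — an odd number — so the spindle turns opposite to the drive motor.

counterclockwise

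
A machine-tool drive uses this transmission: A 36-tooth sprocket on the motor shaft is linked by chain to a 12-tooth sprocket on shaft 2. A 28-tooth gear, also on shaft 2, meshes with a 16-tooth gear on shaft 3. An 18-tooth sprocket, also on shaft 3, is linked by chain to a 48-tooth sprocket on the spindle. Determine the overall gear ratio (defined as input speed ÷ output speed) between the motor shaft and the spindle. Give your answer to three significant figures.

Each stage contributes driven/driver: chain 12/36 = 0.33333, gear mesh 16/28 = 0.57143, chain 48/18 = 2.6667.
Overall: 0.33333 × 0.57143 × 2.6667 = 0.50794.

0.508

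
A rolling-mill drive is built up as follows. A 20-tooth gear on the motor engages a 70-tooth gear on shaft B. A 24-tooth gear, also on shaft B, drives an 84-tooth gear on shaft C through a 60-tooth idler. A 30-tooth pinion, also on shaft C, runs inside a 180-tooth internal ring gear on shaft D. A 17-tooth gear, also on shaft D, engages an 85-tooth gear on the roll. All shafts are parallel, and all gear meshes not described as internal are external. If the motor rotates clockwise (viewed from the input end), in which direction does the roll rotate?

the motor → shaft B: external mesh, 1 reversal → CCW.
shaft B → shaft C: driver → idler → driven is 2 external meshes, 2 reversals → CCW.
shaft C → shaft D: internal mesh, same direction → CCW.
shaft D → the roll: external mesh, 1 reversal → CW.
4 reversals in total — an even number — so the roll turns the same way as the motor.

clockwise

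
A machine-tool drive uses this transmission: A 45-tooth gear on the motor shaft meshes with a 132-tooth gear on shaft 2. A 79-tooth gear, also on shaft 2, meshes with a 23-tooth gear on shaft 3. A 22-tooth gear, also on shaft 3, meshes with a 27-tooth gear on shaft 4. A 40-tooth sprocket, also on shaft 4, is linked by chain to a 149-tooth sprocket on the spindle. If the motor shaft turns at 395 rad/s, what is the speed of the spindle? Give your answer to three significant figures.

101 rad/s

gear mesh 132/45 = 2.9333 → 395/2.9333 = 134.66 rad/s
gear mesh 23/79 = 0.29114 → 134.66/0.29114 = 462.52 rad/s
gear mesh 27/22 = 1.2273 → 462.52/1.2273 = 376.87 rad/s
chain 149/40 = 3.725 → 376.87/3.725 = 101.17 rad/s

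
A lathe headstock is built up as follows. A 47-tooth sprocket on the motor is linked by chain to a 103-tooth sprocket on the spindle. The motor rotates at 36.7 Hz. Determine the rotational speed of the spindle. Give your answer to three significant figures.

chain 103/47 = 2.1915 → 36.7/2.1915 = 16.747 Hz

16.7 Hz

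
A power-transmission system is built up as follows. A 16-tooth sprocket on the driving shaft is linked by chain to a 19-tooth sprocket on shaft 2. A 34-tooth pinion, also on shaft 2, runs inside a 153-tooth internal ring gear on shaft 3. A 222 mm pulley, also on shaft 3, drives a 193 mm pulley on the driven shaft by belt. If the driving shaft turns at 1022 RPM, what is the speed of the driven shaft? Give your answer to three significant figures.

the driving shaft → shaft 2 (chain, 19/16): 1022 ÷ 1.1875 = 860.63 RPM
shaft 2 → shaft 3 (internal gear, 153/34): 860.63 ÷ 4.5 = 191.25 RPM
shaft 3 → the driven shaft (belt, 193/222): 191.25 ÷ 0.86937 = 219.99 RPM

220 RPM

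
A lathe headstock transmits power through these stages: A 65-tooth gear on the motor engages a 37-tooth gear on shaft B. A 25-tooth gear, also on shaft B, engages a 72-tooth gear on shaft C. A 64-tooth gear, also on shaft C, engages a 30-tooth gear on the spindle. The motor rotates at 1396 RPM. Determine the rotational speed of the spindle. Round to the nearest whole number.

gear mesh 37/65 = 0.56923 → 1396/0.56923 = 2452.4 RPM
gear mesh 72/25 = 2.88 → 2452.4/2.88 = 851.54 RPM
gear mesh 30/64 = 0.46875 → 851.54/0.46875 = 1816.6 RPM

1817 RPM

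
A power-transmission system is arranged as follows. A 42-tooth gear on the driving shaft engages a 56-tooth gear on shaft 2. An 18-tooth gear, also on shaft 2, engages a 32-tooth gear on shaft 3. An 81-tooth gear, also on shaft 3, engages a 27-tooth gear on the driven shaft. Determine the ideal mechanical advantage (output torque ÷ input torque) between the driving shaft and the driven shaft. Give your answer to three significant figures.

Each stage contributes driven/driver: gear mesh 56/42 = 1.3333, gear mesh 32/18 = 1.7778, gear mesh 27/81 = 0.33333.
Overall: 1.3333 × 1.7778 × 0.33333 = 0.79012.

0.790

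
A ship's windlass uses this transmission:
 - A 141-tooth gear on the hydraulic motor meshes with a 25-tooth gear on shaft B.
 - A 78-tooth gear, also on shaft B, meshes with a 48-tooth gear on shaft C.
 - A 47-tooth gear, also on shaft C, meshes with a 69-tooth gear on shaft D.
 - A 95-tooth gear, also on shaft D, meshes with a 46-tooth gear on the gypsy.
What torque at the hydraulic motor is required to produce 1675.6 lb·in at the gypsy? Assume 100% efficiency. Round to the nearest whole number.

21603 lb·in

Overall ratio R = 0.1773 × 0.61538 × 1.4681 × 0.48421 = 0.077563.
Input torque = output torque / R = 1675.6 / 0.077563 = 21603 lb·in.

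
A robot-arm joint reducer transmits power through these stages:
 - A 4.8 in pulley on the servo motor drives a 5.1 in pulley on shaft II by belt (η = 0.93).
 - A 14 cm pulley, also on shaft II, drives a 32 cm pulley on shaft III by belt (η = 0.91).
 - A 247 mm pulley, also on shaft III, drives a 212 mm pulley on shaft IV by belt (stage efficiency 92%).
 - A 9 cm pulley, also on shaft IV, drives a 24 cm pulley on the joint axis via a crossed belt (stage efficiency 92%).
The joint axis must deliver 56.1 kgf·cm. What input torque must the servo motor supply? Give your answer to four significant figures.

Overall ratio R = 1.0625 × 2.2857 × 0.8583 × 2.6667 = 5.5585; overall efficiency η = 0.93 × 0.91 × 0.92 × 0.92 = 0.7163.
Input torque = output torque / (R × η) = 56.1 / (5.5585 × 0.7163) = 14.09 kgf·cm.

14.09 kgf·cm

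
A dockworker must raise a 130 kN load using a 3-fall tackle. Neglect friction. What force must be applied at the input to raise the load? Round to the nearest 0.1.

43.3 kN

Block-and-tackle MA = number of supporting rope parts = 3.
Effort = load / MA = 130 / 3 = 43.333 kN.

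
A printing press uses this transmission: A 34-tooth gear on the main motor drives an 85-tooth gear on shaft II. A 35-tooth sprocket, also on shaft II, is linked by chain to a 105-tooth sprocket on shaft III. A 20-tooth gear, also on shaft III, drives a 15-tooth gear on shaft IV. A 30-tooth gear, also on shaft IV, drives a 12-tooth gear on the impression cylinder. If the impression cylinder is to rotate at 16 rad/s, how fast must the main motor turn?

Overall ratio R = 2.5 × 3 × 0.75 × 0.4 = 2.25.
Required input speed = output speed × R = 16 × 2.25 = 36 rad/s.

36 rad/s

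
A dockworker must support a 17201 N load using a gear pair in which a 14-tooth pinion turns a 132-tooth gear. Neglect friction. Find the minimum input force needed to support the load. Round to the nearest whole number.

Gear pair MA = 132/14 = 9.4286.
Effort = load / MA = 17201 / 9.4286 = 1824.3 N.

1824 N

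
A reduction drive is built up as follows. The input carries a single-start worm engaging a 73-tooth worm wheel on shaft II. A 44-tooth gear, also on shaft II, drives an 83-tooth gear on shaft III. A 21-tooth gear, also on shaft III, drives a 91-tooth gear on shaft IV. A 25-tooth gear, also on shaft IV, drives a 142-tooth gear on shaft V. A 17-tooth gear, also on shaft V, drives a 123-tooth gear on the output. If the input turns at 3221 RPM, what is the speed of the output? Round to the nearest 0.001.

the input → shaft II (worm, 73/1): 3221 ÷ 73 = 44.123 RPM
shaft II → shaft III (gear mesh, 83/44): 44.123 ÷ 1.8864 = 23.391 RPM
shaft III → shaft IV (gear mesh, 91/21): 23.391 ÷ 4.3333 = 5.3978 RPM
shaft IV → shaft V (gear mesh, 142/25): 5.3978 ÷ 5.68 = 0.95032 RPM
shaft V → the output (gear mesh, 123/17): 0.95032 ÷ 7.2353 = 0.13135 RPM

0.131 RPM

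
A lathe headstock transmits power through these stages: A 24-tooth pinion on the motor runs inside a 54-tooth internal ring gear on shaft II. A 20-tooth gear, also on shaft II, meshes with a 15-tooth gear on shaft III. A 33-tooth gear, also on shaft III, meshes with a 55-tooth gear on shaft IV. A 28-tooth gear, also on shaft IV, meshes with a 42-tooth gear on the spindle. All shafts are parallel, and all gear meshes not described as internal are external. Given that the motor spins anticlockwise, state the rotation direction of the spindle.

the motor → shaft II: internal mesh, same direction → CCW.
shaft II → shaft III: external mesh, 1 reversal → CW.
shaft III → shaft IV: external mesh, 1 reversal → CCW.
shaft IV → the spindle: external mesh, 1 reversal → CW.
3 reversals in total — an odd number — so the spindle turns opposite to the motor.

clockwise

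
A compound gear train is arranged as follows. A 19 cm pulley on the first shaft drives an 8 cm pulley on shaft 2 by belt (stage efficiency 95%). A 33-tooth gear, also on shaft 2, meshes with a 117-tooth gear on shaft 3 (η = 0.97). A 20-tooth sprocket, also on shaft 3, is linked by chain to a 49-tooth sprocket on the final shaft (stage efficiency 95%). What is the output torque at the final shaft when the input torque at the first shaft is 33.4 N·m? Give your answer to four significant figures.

belt 8/19 = 0.42105 → τ = 33.4·0.42105·0.95 = 13.36 N·m
gear mesh 117/33 = 3.5455 → τ = 13.36·3.5455·0.97 = 45.946 N·m
chain 49/20 = 2.45 → τ = 45.946·2.45·0.95 = 106.94 N·m

106.9 N·m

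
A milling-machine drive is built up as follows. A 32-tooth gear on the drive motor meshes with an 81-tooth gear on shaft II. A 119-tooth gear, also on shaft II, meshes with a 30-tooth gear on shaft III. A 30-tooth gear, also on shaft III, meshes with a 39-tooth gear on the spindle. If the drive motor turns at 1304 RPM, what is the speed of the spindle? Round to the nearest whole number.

1572 RPM

the drive motor → shaft II (gear mesh, 81/32): 1304 ÷ 2.5312 = 515.16 RPM
shaft II → shaft III (gear mesh, 30/119): 515.16 ÷ 0.2521 = 2043.5 RPM
shaft III → the spindle (gear mesh, 39/30): 2043.5 ÷ 1.3 = 1571.9 RPM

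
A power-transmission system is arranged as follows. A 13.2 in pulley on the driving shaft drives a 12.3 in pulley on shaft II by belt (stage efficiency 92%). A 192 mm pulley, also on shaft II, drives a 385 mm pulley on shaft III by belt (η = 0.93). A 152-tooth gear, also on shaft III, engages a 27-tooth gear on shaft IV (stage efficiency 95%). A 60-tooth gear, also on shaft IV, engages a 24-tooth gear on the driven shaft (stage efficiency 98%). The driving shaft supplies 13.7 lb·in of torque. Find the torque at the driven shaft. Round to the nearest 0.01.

After the belt (12.3/13.2): 13.7 × 0.93182 × 0.92 = 11.745 lb·in
After the belt (385/192): 11.745 × 2.0052 × 0.93 = 21.902 lb·in
After the gear mesh (27/152): 21.902 × 0.17763 × 0.95 = 3.6959 lb·in
After the gear mesh (24/60): 3.6959 × 0.4 × 0.98 = 1.4488 lb·in

1.45 lb·in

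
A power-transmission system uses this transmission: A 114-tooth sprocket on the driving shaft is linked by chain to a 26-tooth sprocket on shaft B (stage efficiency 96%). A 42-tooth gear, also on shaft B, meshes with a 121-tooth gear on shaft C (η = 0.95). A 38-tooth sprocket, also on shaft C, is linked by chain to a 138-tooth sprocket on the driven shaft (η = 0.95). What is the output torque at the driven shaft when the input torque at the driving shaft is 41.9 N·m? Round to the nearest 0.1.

chain 26/114 = 0.22807 → τ = 41.9·0.22807·0.96 = 9.1739 N·m
gear mesh 121/42 = 2.881 → τ = 9.1739·2.881·0.95 = 25.108 N·m
chain 138/38 = 3.6316 → τ = 25.108·3.6316·0.95 = 86.623 N·m

86.6 N·m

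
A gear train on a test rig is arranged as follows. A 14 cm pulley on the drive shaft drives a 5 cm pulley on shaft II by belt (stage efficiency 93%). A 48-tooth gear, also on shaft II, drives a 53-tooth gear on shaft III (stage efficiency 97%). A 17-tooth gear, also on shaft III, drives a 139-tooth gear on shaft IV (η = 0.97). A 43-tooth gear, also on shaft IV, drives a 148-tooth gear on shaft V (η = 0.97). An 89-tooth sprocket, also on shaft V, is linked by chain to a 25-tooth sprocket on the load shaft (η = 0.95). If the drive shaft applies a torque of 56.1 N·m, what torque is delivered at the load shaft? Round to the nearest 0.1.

After the belt (5/14): 56.1 × 0.35714 × 0.93 = 18.633 N·m
After the gear mesh (53/48): 18.633 × 1.1042 × 0.97 = 19.957 N·m
After the gear mesh (139/17): 19.957 × 8.1765 × 0.97 = 158.28 N·m
After the gear mesh (148/43): 158.28 × 3.4419 × 0.97 = 528.44 N·m
After the chain (25/89): 528.44 × 0.2809 × 0.95 = 141.02 N·m

141.0 N·m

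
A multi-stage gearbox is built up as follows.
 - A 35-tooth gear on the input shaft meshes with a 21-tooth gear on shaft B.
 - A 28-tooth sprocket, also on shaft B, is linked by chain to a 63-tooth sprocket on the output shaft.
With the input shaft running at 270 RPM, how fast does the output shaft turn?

200 RPM

the input shaft → shaft B (gear mesh, 21/35): 270 ÷ 0.6 = 450 RPM
shaft B → the output shaft (chain, 63/28): 450 ÷ 2.25 = 200 RPM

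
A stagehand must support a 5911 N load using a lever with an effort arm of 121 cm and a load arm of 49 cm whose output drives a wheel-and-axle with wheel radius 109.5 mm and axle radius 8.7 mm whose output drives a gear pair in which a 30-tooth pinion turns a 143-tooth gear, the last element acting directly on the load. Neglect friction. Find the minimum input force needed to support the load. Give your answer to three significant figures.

39.9 N

Lever MA = effort arm / load arm = 121/49 = 2.4694.
Wheel-and-axle MA = R/r = 109.5/8.7 = 12.586.
Gear pair MA = 143/30 = 4.7667.
Combined ideal MA = 2.4694 × 12.586 × 4.7667 = 148.15.
Effort = load / MA = 5911 / 148.15 = 39.899 N.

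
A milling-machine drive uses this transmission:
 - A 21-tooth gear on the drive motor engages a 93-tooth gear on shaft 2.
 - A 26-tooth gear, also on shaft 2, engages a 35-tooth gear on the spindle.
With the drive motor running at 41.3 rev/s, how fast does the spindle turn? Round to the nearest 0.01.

gear mesh 93/21 = 4.4286 → 41.3/4.4286 = 9.3258 rev/s
gear mesh 35/26 = 1.3462 → 9.3258/1.3462 = 6.9277 rev/s

6.93 rev/s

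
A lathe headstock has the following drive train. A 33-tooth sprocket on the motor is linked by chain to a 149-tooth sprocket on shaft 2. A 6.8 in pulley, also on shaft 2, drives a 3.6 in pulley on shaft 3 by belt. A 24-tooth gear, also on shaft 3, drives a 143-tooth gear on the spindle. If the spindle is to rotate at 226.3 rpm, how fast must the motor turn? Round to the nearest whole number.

3223 rpm

Overall ratio R = 4.5152 × 0.52941 × 5.9583 = 14.243.
Required input speed = output speed × R = 226.3 × 14.243 = 3223.1 rpm.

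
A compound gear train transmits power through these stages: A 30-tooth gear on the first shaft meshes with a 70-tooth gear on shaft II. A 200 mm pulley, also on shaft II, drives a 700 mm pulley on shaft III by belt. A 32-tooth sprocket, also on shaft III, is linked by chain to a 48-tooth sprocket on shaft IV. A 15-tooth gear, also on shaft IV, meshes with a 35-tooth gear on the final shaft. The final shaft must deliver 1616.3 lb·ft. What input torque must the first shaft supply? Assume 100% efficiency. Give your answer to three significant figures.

56.5 lb·ft

Overall ratio R = 2.3333 × 3.5 × 1.5 × 2.3333 = 28.583.
Input torque = output torque / R = 1616.3 / 28.583 = 56.547 lb·ft.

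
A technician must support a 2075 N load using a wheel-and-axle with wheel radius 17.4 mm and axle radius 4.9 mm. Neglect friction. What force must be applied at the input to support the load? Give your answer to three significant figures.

Wheel-and-axle MA = R/r = 17.4/4.9 = 3.551.
Effort = load / MA = 2075 / 3.551 = 584.34 N.

584 N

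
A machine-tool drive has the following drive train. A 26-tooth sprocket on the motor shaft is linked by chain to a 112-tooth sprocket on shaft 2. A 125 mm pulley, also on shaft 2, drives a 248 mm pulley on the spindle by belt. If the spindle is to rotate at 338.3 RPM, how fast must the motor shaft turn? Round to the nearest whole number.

2891 RPM

Overall ratio R = 4.3077 × 1.984 = 8.5465.
Required input speed = output speed × R = 338.3 × 8.5465 = 2891.3 RPM.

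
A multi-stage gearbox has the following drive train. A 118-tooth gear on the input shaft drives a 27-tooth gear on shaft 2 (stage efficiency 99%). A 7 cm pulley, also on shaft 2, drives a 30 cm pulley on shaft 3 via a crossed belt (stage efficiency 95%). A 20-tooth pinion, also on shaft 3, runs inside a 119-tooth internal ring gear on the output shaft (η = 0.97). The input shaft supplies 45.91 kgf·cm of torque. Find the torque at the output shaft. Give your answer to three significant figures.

244 kgf·cm

Gear mesh: ratio = 27/118 = 0.22881; torque at shaft 2 = 45.91 × 0.22881 × 0.99 = 10.4 kgf·cm.
Belt: ratio = 30/7 = 4.2857; torque at shaft 3 = 10.4 × 4.2857 × 0.95 = 42.342 kgf·cm.
Internal gear: ratio = 119/20 = 5.95; torque at the output shaft = 42.342 × 5.95 × 0.97 = 244.38 kgf·cm.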